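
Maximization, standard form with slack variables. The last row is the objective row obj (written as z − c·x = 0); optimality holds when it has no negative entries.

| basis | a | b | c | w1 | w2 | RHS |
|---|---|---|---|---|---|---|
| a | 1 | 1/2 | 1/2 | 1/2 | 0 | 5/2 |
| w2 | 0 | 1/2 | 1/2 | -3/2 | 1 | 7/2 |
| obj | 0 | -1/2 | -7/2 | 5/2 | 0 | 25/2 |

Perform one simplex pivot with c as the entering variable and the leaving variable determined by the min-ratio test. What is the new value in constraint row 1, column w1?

1

Ratio test on column c — row 1: (5/2)/(1/2) = 5; row 2: (7/2)/(1/2) = 7. Minimum is 5 at row 1 (a leaves); pivot element 1/2.
Divide row 1 by 1/2; eliminate column c from the other rows.
In the new row 1, the w1 entry is the old entry divided by the pivot: (1/2)/(1/2) = 1.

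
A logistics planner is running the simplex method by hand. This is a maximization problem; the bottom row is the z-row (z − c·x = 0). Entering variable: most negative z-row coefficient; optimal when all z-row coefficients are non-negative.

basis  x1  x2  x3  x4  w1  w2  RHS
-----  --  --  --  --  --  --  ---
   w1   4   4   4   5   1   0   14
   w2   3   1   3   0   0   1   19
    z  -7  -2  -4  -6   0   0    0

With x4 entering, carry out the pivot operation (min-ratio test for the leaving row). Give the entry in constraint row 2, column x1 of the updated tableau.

3

Ratio test on column x4 — row 1: 14/5 = 14/5; row 2: entry 0 ≤ 0. Minimum is 14/5 at row 1 (w1 leaves); pivot element 5.
Divide row 1 by 5; eliminate column x4 from the other rows.
Row 2 update in column x1: 3 − 0·(4/5) = 3.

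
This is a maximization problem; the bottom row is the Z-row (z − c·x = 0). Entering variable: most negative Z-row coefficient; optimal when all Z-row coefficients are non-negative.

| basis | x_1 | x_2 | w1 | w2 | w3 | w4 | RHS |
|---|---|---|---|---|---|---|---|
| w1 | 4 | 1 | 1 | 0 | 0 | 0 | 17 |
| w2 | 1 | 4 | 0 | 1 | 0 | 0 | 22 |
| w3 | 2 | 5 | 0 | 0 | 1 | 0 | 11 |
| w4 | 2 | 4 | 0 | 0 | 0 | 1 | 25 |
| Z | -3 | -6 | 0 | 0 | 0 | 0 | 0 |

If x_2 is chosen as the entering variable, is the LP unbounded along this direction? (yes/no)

no

Column x_2 has positive entries in row(s) 1, 2, 3, 4, so the ratio test bounds it — not unbounded.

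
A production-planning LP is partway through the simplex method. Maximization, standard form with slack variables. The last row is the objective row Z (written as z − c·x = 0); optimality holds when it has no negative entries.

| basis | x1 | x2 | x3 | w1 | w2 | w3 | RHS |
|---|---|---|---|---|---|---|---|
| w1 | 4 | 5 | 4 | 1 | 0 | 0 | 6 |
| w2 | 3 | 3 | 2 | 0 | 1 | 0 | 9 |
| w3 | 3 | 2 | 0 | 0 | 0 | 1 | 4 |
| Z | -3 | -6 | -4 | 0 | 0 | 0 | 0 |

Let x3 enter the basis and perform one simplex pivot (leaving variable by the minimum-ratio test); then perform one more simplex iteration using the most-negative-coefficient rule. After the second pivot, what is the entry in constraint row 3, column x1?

7/5

Ratio test on column x3 — row 1: 6/4 = 3/2; row 2: 9/2 = 9/2; row 3: entry 0 ≤ 0. Minimum is 3/2 at row 1 (w1 leaves); pivot element 4.
Divide row 1 by 4; eliminate column x3 from the other rows.
Second iteration: most negative Z-row entry is -1 in column x2, so x2 enters.
Ratio test on column x2 — row 1: (3/2)/(5/4) = 6/5; row 2: 6/(1/2) = 12; row 3: 4/2 = 2. Minimum is 6/5 at row 1 (x3 leaves); pivot element 5/4.
Divide row 1 by 5/4; eliminate column x2 from the other rows.
After both pivots, the entry at constraint row 3, column x1 is 7/5.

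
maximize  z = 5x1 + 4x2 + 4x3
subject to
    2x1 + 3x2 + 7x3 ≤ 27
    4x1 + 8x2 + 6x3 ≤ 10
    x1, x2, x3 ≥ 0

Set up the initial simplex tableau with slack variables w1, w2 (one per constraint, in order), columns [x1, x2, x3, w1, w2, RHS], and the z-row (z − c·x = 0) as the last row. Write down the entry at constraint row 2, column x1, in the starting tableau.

Constraint 2 has coefficient 4 on x1.

4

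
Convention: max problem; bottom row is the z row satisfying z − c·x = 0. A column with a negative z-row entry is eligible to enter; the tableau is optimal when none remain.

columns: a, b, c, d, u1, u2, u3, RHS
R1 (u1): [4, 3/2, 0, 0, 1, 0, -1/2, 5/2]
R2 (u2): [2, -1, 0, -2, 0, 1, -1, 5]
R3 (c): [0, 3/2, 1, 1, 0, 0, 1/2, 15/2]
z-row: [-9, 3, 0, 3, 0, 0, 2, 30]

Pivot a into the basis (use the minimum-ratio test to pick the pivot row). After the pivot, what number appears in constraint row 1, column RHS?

Ratio test on column a — row 1: (5/2)/4 = 5/8; row 2: 5/2 = 5/2; row 3: entry 0 ≤ 0. Minimum is 5/8 at row 1 (u1 leaves); pivot element 4.
Divide row 1 by 4; eliminate column a from the other rows.
In the new row 1, the RHS entry is the old entry divided by the pivot: (5/2)/4 = 5/8.

5/8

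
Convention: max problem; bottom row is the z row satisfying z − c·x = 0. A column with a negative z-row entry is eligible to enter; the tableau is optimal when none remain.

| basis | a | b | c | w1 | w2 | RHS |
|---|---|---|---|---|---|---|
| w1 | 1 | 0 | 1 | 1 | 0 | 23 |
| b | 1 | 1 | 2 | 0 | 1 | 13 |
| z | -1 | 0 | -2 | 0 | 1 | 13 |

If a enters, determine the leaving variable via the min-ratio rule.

b

Column a entries and ratios — w1: 23/1 = 23; b: 13/1 = 13.
Smallest ratio is 13 in the row of b, so b leaves.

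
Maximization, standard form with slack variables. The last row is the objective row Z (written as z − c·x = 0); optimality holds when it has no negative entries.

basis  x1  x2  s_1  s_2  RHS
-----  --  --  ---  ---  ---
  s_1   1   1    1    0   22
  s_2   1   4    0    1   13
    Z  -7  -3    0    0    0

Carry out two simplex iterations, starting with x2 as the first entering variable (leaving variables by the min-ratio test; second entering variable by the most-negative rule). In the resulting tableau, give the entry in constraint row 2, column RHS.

13

Ratio test on column x2 — row 1: 22/1 = 22; row 2: 13/4 = 13/4. Minimum is 13/4 at row 2 (s_2 leaves); pivot element 4.
Divide row 2 by 4; eliminate column x2 from the other rows.
Second iteration: most negative Z-row entry is -25/4 in column x1, so x1 enters.
Ratio test on column x1 — row 1: (75/4)/(3/4) = 25; row 2: (13/4)/(1/4) = 13. Minimum is 13 at row 2 (x2 leaves); pivot element 1/4.
Divide row 2 by 1/4; eliminate column x1 from the other rows.
After both pivots, the entry at constraint row 2, column RHS is 13.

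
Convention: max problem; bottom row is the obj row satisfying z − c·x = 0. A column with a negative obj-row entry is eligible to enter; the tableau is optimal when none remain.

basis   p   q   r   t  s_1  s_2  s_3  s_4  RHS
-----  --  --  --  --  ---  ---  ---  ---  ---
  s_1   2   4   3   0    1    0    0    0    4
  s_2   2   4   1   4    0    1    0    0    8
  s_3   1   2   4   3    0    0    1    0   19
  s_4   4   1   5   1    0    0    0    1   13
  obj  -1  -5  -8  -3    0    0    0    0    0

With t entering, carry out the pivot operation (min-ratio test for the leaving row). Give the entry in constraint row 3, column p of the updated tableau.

-1/2

Ratio test on column t — row 1: entry 0 ≤ 0; row 2: 8/4 = 2; row 3: 19/3 = 19/3; row 4: 13/1 = 13. Minimum is 2 at row 2 (s_2 leaves); pivot element 4.
Divide row 2 by 4; eliminate column t from the other rows.
Row 3 update in column p: 1 − 3·(1/2) = -1/2.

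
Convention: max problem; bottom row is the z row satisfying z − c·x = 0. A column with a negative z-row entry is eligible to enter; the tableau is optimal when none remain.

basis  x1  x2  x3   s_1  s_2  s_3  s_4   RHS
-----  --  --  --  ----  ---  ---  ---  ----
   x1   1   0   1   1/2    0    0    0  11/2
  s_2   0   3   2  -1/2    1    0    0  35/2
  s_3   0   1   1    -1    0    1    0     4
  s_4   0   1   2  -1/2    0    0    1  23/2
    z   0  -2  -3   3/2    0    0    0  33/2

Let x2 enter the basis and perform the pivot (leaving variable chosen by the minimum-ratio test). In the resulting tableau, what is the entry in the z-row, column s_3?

Ratio test on column x2 — row 1: entry 0 ≤ 0; row 2: (35/2)/3 = 35/6; row 3: 4/1 = 4; row 4: (23/2)/1 = 23/2. Minimum is 4 at row 3 (s_3 leaves); pivot element 1.
Divide row 3 by 1; eliminate column x2 from the other rows.
z-row update in column s_3: 0 − (-2)·1 = 2.

2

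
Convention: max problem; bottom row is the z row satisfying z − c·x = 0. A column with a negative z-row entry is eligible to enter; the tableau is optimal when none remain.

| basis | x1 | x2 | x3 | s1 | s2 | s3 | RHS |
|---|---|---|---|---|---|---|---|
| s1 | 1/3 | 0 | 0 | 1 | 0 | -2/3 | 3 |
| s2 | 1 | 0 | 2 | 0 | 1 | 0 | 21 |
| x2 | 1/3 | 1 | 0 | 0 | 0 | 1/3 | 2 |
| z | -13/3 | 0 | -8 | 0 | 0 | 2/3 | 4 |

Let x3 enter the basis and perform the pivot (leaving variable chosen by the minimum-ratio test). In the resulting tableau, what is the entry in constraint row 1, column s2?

Ratio test on column x3 — row 1: entry 0 ≤ 0; row 2: 21/2 = 21/2; row 3: entry 0 ≤ 0. Minimum is 21/2 at row 2 (s2 leaves); pivot element 2.
Divide row 2 by 2; eliminate column x3 from the other rows.
Row 1 update in column s2: 0 − 0·(1/2) = 0.

0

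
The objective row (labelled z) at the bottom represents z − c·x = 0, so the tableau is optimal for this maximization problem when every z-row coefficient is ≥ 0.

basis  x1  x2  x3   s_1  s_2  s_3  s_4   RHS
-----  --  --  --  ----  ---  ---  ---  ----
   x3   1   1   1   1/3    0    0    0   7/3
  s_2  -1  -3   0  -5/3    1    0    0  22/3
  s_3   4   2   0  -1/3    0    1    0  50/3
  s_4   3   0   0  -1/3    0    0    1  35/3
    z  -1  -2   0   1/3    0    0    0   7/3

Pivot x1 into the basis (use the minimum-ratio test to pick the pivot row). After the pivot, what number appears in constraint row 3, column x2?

Ratio test on column x1 — row 1: (7/3)/1 = 7/3; row 2: entry -1 ≤ 0; row 3: (50/3)/4 = 25/6; row 4: (35/3)/3 = 35/9. Minimum is 7/3 at row 1 (x3 leaves); pivot element 1.
Divide row 1 by 1; eliminate column x1 from the other rows.
Row 3 update in column x2: 2 − 4·1 = -2.

-2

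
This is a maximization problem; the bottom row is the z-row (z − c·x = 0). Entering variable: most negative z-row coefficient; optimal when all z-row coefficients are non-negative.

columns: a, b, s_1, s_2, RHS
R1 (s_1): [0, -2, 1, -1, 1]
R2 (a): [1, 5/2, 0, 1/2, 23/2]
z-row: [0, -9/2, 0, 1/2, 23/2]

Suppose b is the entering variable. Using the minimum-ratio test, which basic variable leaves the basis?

a

Column b entries and ratios — s_1: -2 ≤ 0, skip; a: (23/2)/(5/2) = 23/5.
Smallest ratio is 23/5 in the row of a, so a leaves.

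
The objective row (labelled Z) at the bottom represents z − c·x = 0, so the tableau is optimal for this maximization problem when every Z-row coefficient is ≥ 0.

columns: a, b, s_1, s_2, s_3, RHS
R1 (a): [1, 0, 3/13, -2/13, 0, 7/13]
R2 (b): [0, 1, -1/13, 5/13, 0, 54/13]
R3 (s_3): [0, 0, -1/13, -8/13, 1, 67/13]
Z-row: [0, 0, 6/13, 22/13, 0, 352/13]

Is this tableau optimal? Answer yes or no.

Every Z-row coefficient is ≥ 0, so the tableau is optimal.

yes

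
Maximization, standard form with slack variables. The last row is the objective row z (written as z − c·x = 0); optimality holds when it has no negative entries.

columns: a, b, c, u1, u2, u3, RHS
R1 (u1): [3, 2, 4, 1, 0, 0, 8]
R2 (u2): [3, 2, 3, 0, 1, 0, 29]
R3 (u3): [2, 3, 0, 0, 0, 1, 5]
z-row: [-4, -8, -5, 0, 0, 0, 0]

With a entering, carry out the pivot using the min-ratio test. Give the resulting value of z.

Ratio test on column a — row 1: 8/3 = 8/3; row 2: 29/3 = 29/3; row 3: 5/2 = 5/2. Minimum is 5/2 at row 3 (u3 leaves); pivot element 2.
Pivot on row 3; the z-row RHS becomes 0 − (-4)·(5/2) = 10.

10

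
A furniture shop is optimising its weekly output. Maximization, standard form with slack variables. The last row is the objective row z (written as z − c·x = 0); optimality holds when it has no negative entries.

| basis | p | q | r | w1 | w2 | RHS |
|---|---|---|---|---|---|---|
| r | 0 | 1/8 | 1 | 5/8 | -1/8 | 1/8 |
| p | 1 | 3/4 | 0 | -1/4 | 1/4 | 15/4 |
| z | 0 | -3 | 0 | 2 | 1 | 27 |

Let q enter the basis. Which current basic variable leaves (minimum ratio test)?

Column q entries and ratios — r: (1/8)/(1/8) = 1; p: (15/4)/(3/4) = 5.
Smallest ratio is 1 in the row of r, so r leaves.

r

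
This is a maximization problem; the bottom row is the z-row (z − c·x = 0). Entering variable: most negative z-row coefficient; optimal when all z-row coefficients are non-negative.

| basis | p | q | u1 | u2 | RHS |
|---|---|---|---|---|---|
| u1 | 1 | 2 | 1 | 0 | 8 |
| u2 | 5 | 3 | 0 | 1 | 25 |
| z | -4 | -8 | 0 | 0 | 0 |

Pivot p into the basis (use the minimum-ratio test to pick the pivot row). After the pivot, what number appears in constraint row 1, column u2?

-1/5

Ratio test on column p — row 1: 8/1 = 8; row 2: 25/5 = 5. Minimum is 5 at row 2 (u2 leaves); pivot element 5.
Divide row 2 by 5; eliminate column p from the other rows.
Row 1 update in column u2: 0 − 1·(1/5) = -1/5.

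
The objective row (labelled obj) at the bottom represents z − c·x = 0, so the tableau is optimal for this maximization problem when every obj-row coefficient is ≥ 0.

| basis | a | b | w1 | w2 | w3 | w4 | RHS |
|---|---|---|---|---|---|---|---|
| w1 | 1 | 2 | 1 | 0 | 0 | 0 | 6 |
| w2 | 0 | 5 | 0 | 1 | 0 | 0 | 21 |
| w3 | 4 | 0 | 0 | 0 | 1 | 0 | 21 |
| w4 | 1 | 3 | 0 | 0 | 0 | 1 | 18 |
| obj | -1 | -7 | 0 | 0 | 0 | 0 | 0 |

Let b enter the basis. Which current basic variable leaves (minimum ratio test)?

Column b entries and ratios — w1: 6/2 = 3; w2: 21/5 = 21/5; w3: 0 ≤ 0, skip; w4: 18/3 = 6.
Smallest ratio is 3 in the row of w1, so w1 leaves.

w1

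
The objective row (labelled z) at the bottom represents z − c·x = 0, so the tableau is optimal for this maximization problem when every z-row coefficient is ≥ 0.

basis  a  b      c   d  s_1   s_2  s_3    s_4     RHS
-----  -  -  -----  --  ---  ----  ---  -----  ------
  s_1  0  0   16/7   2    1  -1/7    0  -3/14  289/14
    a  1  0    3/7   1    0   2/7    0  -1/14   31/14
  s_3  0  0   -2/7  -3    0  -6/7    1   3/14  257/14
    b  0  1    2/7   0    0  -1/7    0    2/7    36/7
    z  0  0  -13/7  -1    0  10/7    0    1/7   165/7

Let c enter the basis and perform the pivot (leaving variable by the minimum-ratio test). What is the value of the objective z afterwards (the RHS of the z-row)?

Ratio test on column c — row 1: (289/14)/(16/7) = 289/32; row 2: (31/14)/(3/7) = 31/6; row 3: entry -2/7 ≤ 0; row 4: (36/7)/(2/7) = 18. Minimum is 31/6 at row 2 (a leaves); pivot element 3/7.
Pivot on row 2; the z-row RHS becomes 165/7 − (-13/7)·(31/6) = 199/6.

199/6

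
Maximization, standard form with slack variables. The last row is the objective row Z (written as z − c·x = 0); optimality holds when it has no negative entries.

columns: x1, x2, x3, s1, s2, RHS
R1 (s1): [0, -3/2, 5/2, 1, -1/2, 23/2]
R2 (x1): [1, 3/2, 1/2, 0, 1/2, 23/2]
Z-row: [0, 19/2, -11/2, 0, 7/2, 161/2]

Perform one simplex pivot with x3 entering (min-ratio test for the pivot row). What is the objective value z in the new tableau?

529/5

Ratio test on column x3 — row 1: (23/2)/(5/2) = 23/5; row 2: (23/2)/(1/2) = 23. Minimum is 23/5 at row 1 (s1 leaves); pivot element 5/2.
Pivot on row 1; the Z-row RHS becomes 161/2 − (-11/2)·(23/5) = 529/5.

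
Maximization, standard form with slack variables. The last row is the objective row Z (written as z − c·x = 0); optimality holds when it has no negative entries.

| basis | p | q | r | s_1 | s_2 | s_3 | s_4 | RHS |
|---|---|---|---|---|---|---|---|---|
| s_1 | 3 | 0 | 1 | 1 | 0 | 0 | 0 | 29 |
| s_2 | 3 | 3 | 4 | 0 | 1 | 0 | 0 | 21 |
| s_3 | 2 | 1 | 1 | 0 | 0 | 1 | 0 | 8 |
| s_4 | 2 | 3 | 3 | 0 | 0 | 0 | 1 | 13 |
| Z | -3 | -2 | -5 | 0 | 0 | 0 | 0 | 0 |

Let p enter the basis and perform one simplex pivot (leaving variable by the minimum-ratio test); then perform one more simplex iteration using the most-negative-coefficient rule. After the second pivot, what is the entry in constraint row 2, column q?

Ratio test on column p — row 1: 29/3 = 29/3; row 2: 21/3 = 7; row 3: 8/2 = 4; row 4: 13/2 = 13/2. Minimum is 4 at row 3 (s_3 leaves); pivot element 2.
Divide row 3 by 2; eliminate column p from the other rows.
Second iteration: most negative Z-row entry is -7/2 in column r, so r enters.
Ratio test on column r — row 1: entry -1/2 ≤ 0; row 2: 9/(5/2) = 18/5; row 3: 4/(1/2) = 8; row 4: 5/2 = 5/2. Minimum is 5/2 at row 4 (s_4 leaves); pivot element 2.
Divide row 4 by 2; eliminate column r from the other rows.
After both pivots, the entry at constraint row 2, column q is -1.

-1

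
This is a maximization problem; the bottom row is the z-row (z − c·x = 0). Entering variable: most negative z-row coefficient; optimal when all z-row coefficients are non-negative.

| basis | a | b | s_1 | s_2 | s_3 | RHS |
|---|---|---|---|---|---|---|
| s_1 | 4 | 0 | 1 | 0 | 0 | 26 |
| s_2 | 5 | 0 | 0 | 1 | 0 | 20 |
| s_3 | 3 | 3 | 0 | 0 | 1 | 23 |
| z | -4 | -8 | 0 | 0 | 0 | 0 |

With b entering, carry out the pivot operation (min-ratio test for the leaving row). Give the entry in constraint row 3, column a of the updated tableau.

Ratio test on column b — row 1: entry 0 ≤ 0; row 2: entry 0 ≤ 0; row 3: 23/3 = 23/3. Minimum is 23/3 at row 3 (s_3 leaves); pivot element 3.
Divide row 3 by 3; eliminate column b from the other rows.
In the new row 3, the a entry is the old entry divided by the pivot: 3/3 = 1.

1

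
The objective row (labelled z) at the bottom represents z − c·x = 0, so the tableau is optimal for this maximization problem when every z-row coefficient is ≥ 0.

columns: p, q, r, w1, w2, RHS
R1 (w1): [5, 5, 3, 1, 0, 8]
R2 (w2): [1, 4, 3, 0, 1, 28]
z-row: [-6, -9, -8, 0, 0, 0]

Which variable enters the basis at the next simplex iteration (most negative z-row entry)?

Negative z-row entries: p: -6, q: -9, r: -8.
The most negative is -9 in column q, so q enters.

q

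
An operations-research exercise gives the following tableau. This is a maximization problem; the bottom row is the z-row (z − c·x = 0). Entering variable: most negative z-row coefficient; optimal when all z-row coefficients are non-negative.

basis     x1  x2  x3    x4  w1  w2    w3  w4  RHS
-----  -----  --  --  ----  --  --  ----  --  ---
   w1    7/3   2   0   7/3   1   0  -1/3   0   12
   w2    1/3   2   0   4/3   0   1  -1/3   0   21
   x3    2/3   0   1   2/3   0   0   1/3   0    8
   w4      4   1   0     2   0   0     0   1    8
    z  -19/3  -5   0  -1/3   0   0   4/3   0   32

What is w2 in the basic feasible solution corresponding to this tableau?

21

w2 is basic (row 2); its value is the RHS of that row, 21.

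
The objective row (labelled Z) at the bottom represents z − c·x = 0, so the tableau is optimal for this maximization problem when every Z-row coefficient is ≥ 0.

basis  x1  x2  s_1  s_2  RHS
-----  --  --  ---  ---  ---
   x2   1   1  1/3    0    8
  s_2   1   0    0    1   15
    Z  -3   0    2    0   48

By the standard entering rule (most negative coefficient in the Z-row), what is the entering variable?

x1

Negative Z-row entries: x1: -3.
The most negative is -3 in column x1, so x1 enters.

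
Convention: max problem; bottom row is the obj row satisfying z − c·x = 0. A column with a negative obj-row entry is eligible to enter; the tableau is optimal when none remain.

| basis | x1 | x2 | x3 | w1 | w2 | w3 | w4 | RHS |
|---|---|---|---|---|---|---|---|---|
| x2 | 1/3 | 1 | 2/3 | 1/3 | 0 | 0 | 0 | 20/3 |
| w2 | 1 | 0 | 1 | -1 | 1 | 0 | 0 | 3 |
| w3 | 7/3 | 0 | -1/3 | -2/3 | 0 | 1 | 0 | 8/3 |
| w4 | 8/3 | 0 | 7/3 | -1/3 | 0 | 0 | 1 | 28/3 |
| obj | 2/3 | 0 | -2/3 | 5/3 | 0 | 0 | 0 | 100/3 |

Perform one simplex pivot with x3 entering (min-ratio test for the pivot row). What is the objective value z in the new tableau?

Ratio test on column x3 — row 1: (20/3)/(2/3) = 10; row 2: 3/1 = 3; row 3: entry -1/3 ≤ 0; row 4: (28/3)/(7/3) = 4. Minimum is 3 at row 2 (w2 leaves); pivot element 1.
Pivot on row 2; the obj-row RHS becomes 100/3 − (-2/3)·3 = 106/3.

106/3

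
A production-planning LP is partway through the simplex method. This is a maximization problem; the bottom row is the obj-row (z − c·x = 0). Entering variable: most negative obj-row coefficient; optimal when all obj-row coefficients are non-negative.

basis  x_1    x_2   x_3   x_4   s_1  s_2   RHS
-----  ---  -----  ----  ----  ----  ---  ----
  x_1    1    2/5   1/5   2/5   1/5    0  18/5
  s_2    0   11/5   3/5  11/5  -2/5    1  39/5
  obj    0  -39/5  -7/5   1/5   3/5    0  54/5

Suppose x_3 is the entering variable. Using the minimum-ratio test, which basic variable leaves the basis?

s_2

Column x_3 entries and ratios — x_1: (18/5)/(1/5) = 18; s_2: (39/5)/(3/5) = 13.
Smallest ratio is 13 in the row of s_2, so s_2 leaves.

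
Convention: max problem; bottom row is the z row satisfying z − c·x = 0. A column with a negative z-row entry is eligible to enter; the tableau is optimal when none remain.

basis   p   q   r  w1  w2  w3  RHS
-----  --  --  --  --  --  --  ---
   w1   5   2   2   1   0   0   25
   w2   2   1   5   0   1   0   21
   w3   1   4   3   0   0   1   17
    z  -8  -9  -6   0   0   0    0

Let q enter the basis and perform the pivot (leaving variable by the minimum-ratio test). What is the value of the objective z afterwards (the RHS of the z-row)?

Ratio test on column q — row 1: 25/2 = 25/2; row 2: 21/1 = 21; row 3: 17/4 = 17/4. Minimum is 17/4 at row 3 (w3 leaves); pivot element 4.
Pivot on row 3; the z-row RHS becomes 0 − (-9)·(17/4) = 153/4.

153/4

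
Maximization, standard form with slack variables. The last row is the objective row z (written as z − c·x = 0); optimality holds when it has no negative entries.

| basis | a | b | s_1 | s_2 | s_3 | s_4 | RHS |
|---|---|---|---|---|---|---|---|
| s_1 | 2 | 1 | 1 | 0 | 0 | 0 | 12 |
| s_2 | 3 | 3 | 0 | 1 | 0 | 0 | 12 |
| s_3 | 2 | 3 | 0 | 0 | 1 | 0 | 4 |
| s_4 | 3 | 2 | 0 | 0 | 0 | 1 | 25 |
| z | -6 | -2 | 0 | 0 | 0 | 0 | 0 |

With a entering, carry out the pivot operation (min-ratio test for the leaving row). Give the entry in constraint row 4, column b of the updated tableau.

Ratio test on column a — row 1: 12/2 = 6; row 2: 12/3 = 4; row 3: 4/2 = 2; row 4: 25/3 = 25/3. Minimum is 2 at row 3 (s_3 leaves); pivot element 2.
Divide row 3 by 2; eliminate column a from the other rows.
Row 4 update in column b: 2 − 3·(3/2) = -5/2.

-5/2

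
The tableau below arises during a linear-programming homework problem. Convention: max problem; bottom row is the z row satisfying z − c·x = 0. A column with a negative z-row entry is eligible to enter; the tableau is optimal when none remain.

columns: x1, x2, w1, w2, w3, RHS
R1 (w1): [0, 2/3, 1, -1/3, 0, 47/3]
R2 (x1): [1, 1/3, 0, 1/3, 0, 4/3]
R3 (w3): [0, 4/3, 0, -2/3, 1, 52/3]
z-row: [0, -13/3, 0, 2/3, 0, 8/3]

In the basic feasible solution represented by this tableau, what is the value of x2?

0

x2 is not in the basis, so in the current basic feasible solution x2 = 0.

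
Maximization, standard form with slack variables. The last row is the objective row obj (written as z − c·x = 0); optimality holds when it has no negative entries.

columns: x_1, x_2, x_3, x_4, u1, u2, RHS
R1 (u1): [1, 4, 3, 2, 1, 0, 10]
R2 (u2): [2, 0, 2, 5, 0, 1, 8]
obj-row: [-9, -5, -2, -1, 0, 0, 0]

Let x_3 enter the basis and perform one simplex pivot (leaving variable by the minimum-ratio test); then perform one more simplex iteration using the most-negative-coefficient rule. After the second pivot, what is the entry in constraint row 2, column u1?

Ratio test on column x_3 — row 1: 10/3 = 10/3; row 2: 8/2 = 4. Minimum is 10/3 at row 1 (u1 leaves); pivot element 3.
Divide row 1 by 3; eliminate column x_3 from the other rows.
Second iteration: most negative obj-row entry is -25/3 in column x_1, so x_1 enters.
Ratio test on column x_1 — row 1: (10/3)/(1/3) = 10; row 2: (4/3)/(4/3) = 1. Minimum is 1 at row 2 (u2 leaves); pivot element 4/3.
Divide row 2 by 4/3; eliminate column x_1 from the other rows.
After both pivots, the entry at constraint row 2, column u1 is -1/2.

-1/2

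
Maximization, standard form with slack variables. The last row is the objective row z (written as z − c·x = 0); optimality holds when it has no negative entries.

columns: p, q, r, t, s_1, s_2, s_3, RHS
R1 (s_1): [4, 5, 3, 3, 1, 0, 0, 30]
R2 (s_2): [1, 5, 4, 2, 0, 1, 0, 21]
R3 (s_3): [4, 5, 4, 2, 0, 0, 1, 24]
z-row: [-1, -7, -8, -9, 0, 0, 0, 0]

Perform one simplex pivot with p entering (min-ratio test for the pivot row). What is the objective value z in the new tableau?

Ratio test on column p — row 1: 30/4 = 15/2; row 2: 21/1 = 21; row 3: 24/4 = 6. Minimum is 6 at row 3 (s_3 leaves); pivot element 4.
Pivot on row 3; the z-row RHS becomes 0 − (-1)·6 = 6.

6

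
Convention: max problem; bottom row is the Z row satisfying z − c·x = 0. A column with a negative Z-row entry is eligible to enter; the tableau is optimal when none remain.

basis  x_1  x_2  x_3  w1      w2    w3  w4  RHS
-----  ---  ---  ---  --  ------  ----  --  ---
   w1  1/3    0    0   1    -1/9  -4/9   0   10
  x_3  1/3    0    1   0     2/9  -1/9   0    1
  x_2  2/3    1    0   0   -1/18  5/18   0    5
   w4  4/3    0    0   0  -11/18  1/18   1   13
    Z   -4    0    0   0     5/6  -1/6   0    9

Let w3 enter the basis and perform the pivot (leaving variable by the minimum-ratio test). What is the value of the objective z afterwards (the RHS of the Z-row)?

Ratio test on column w3 — row 1: entry -4/9 ≤ 0; row 2: entry -1/9 ≤ 0; row 3: 5/(5/18) = 18; row 4: 13/(1/18) = 234. Minimum is 18 at row 3 (x_2 leaves); pivot element 5/18.
Pivot on row 3; the Z-row RHS becomes 9 − (-1/6)·18 = 12.

12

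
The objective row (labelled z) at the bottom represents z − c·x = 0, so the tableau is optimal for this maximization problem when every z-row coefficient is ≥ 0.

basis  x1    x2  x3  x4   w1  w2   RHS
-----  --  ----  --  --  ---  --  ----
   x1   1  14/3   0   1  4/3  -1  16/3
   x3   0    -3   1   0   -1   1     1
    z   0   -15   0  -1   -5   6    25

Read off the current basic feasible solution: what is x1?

16/3

x1 is basic (row 1); its value is the RHS of that row, 16/3.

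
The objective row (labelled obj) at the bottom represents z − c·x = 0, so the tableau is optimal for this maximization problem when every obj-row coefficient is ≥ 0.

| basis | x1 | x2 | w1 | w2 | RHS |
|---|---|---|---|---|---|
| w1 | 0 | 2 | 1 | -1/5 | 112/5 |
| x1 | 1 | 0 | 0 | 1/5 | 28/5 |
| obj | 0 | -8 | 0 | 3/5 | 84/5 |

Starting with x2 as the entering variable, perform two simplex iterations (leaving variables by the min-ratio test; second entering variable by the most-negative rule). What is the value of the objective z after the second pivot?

Ratio test on column x2 — row 1: (112/5)/2 = 56/5; row 2: entry 0 ≤ 0. Minimum is 56/5 at row 1 (w1 leaves); pivot element 2.
Pivot on row 1; the obj-row RHS becomes 84/5 − (-8)·(56/5) = 532/5.
Next entering variable (most negative obj-row entry -1/5): w2.
Ratio test on column w2 — row 1: entry -1/10 ≤ 0; row 2: (28/5)/(1/5) = 28. Minimum is 28 at row 2 (x1 leaves); pivot element 1/5.
After the second pivot the obj-row RHS is 532/5 − (-1/5)·28 = 112.

112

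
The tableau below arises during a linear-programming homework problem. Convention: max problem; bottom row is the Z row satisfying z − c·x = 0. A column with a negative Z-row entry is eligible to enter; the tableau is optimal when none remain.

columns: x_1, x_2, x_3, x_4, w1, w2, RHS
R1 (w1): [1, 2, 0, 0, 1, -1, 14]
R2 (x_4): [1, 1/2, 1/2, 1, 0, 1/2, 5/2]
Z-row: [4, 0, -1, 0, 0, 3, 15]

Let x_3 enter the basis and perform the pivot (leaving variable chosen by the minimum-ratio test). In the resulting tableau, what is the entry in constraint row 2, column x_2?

1

Ratio test on column x_3 — row 1: entry 0 ≤ 0; row 2: (5/2)/(1/2) = 5. Minimum is 5 at row 2 (x_4 leaves); pivot element 1/2.
Divide row 2 by 1/2; eliminate column x_3 from the other rows.
In the new row 2, the x_2 entry is the old entry divided by the pivot: (1/2)/(1/2) = 1.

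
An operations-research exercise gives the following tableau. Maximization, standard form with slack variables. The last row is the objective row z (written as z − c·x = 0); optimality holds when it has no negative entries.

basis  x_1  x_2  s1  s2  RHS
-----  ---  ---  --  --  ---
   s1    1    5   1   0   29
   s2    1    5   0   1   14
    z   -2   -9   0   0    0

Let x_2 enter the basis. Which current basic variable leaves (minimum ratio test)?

s2

Column x_2 entries and ratios — s1: 29/5 = 29/5; s2: 14/5 = 14/5.
Smallest ratio is 14/5 in the row of s2, so s2 leaves.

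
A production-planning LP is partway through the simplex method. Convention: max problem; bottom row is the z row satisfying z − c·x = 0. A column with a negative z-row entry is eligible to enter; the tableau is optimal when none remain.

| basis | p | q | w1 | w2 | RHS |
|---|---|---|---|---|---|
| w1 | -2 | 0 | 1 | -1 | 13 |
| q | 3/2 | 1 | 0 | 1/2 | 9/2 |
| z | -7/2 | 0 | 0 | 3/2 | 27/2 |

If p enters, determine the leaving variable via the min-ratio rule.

Column p entries and ratios — w1: -2 ≤ 0, skip; q: (9/2)/(3/2) = 3.
Smallest ratio is 3 in the row of q, so q leaves.

q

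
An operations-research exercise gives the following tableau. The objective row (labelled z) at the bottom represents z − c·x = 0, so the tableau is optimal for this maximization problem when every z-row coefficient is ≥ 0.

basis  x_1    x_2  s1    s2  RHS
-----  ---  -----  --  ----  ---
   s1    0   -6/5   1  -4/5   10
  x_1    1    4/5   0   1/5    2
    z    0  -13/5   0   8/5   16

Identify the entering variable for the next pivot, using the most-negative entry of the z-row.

x_2

Negative z-row entries: x_2: -13/5.
The most negative is -13/5 in column x_2, so x_2 enters.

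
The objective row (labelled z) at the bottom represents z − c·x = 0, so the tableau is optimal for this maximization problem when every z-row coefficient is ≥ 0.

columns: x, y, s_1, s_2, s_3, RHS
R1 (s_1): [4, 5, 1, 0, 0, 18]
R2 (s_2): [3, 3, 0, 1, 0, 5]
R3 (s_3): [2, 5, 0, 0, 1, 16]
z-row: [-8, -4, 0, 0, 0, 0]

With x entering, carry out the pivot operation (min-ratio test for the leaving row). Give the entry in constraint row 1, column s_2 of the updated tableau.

Ratio test on column x — row 1: 18/4 = 9/2; row 2: 5/3 = 5/3; row 3: 16/2 = 8. Minimum is 5/3 at row 2 (s_2 leaves); pivot element 3.
Divide row 2 by 3; eliminate column x from the other rows.
Row 1 update in column s_2: 0 − 4·(1/3) = -4/3.

-4/3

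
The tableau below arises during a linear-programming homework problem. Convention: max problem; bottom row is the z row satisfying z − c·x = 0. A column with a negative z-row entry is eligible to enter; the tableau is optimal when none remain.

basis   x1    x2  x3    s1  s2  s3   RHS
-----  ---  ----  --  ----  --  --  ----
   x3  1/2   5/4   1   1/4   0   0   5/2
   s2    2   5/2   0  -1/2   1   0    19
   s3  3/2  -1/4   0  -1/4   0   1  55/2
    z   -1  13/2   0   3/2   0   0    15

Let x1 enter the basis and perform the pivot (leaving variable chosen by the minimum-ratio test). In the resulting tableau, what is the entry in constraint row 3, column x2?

-4

Ratio test on column x1 — row 1: (5/2)/(1/2) = 5; row 2: 19/2 = 19/2; row 3: (55/2)/(3/2) = 55/3. Minimum is 5 at row 1 (x3 leaves); pivot element 1/2.
Divide row 1 by 1/2; eliminate column x1 from the other rows.
Row 3 update in column x2: -1/4 − (3/2)·(5/2) = -4.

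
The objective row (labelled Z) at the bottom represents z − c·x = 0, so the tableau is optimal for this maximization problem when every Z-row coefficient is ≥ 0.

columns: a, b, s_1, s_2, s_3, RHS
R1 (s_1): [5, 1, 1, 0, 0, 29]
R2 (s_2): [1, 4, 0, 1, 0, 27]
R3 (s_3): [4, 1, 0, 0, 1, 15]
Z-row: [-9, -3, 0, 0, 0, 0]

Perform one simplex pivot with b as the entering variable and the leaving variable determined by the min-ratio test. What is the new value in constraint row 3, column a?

15/4

Ratio test on column b — row 1: 29/1 = 29; row 2: 27/4 = 27/4; row 3: 15/1 = 15. Minimum is 27/4 at row 2 (s_2 leaves); pivot element 4.
Divide row 2 by 4; eliminate column b from the other rows.
Row 3 update in column a: 4 − 1·(1/4) = 15/4.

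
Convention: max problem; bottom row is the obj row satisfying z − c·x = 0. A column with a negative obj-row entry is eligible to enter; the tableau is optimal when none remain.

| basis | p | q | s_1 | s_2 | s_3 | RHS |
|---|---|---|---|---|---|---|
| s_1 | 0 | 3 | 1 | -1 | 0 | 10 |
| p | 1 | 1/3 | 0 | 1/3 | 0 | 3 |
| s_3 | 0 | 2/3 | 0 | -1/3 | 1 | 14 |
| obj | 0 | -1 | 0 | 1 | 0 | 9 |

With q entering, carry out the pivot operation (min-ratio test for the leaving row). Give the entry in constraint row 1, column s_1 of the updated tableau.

1/3

Ratio test on column q — row 1: 10/3 = 10/3; row 2: 3/(1/3) = 9; row 3: 14/(2/3) = 21. Minimum is 10/3 at row 1 (s_1 leaves); pivot element 3.
Divide row 1 by 3; eliminate column q from the other rows.
In the new row 1, the s_1 entry is the old entry divided by the pivot: 1/3 = 1/3.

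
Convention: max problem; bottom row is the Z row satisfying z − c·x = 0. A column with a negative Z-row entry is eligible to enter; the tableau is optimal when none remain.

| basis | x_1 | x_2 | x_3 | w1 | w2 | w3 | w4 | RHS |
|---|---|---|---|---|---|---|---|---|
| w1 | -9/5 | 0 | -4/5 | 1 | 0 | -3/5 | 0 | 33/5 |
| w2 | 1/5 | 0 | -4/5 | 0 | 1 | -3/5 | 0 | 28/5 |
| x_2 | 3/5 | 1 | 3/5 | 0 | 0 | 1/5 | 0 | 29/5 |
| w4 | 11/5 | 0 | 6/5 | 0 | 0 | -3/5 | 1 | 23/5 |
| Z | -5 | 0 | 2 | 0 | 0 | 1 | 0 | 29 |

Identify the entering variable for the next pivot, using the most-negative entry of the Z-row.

x_1

Negative Z-row entries: x_1: -5.
The most negative is -5 in column x_1, so x_1 enters.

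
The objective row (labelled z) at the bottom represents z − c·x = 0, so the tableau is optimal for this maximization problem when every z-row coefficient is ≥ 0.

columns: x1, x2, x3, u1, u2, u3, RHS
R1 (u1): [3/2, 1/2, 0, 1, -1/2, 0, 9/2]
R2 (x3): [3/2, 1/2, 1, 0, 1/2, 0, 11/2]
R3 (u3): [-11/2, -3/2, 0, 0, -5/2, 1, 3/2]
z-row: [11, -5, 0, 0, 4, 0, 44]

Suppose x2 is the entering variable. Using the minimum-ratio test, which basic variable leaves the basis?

u1

Column x2 entries and ratios — u1: (9/2)/(1/2) = 9; x3: (11/2)/(1/2) = 11; u3: -3/2 ≤ 0, skip.
Smallest ratio is 9 in the row of u1, so u1 leaves.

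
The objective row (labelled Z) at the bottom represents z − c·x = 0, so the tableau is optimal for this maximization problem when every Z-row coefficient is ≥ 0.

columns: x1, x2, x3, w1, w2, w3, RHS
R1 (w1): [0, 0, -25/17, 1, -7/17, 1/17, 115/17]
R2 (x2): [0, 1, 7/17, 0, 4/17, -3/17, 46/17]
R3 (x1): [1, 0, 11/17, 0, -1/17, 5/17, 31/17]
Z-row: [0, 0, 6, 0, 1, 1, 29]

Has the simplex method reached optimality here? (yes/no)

yes

Every Z-row coefficient is ≥ 0, so the tableau is optimal.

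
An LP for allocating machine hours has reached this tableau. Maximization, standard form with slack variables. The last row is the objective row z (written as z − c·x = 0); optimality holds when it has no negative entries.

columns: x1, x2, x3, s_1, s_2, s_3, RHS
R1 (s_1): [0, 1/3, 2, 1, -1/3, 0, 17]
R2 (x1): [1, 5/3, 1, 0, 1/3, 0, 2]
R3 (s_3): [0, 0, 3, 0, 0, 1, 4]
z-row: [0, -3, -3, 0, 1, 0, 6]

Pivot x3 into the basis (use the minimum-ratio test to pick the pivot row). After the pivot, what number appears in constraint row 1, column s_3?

Ratio test on column x3 — row 1: 17/2 = 17/2; row 2: 2/1 = 2; row 3: 4/3 = 4/3. Minimum is 4/3 at row 3 (s_3 leaves); pivot element 3.
Divide row 3 by 3; eliminate column x3 from the other rows.
Row 1 update in column s_3: 0 − 2·(1/3) = -2/3.

-2/3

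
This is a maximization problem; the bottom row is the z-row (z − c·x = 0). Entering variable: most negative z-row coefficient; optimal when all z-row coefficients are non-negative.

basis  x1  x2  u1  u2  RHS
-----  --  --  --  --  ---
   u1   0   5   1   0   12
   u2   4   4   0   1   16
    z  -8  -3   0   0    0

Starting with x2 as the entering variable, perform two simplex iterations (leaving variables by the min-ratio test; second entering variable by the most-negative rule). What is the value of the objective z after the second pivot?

20

Ratio test on column x2 — row 1: 12/5 = 12/5; row 2: 16/4 = 4. Minimum is 12/5 at row 1 (u1 leaves); pivot element 5.
Pivot on row 1; the z-row RHS becomes 0 − (-3)·(12/5) = 36/5.
Next entering variable (most negative z-row entry -8): x1.
Ratio test on column x1 — row 1: entry 0 ≤ 0; row 2: (32/5)/4 = 8/5. Minimum is 8/5 at row 2 (u2 leaves); pivot element 4.
After the second pivot the z-row RHS is 36/5 − (-8)·(8/5) = 20.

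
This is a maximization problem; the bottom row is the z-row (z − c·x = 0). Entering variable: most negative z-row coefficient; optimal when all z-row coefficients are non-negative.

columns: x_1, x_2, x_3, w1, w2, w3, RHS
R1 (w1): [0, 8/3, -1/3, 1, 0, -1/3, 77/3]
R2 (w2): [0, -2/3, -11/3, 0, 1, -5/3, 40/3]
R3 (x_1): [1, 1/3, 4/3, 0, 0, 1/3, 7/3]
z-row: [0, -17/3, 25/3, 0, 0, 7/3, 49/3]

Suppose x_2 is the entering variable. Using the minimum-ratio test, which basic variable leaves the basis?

Column x_2 entries and ratios — w1: (77/3)/(8/3) = 77/8; w2: -2/3 ≤ 0, skip; x_1: (7/3)/(1/3) = 7.
Smallest ratio is 7 in the row of x_1, so x_1 leaves.

x_1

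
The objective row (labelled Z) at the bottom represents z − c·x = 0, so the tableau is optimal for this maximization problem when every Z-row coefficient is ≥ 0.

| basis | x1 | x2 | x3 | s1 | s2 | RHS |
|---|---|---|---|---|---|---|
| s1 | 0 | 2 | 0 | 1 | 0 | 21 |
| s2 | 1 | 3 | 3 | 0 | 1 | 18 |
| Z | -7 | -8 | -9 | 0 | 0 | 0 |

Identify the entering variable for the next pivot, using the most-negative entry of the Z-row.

x3

Negative Z-row entries: x1: -7, x2: -8, x3: -9.
The most negative is -9 in column x3, so x3 enters.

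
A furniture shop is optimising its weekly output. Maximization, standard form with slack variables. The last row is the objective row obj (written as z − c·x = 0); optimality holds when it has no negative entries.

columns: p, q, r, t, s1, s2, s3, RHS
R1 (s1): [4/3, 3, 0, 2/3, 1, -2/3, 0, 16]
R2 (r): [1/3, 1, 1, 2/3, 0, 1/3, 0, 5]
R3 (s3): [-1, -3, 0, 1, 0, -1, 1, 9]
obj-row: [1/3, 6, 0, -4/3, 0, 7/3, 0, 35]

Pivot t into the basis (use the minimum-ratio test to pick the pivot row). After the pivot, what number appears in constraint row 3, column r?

Ratio test on column t — row 1: 16/(2/3) = 24; row 2: 5/(2/3) = 15/2; row 3: 9/1 = 9. Minimum is 15/2 at row 2 (r leaves); pivot element 2/3.
Divide row 2 by 2/3; eliminate column t from the other rows.
Row 3 update in column r: 0 − 1·(3/2) = -3/2.

-3/2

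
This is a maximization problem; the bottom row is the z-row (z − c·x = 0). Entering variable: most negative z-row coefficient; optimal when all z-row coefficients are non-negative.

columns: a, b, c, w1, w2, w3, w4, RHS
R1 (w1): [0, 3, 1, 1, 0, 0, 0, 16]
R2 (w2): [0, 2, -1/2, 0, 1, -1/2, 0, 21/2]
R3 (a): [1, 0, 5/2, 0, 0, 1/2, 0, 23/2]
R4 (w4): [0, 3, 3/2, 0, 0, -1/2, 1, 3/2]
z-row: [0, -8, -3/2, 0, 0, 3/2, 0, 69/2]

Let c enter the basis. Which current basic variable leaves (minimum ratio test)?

Column c entries and ratios — w1: 16/1 = 16; w2: -1/2 ≤ 0, skip; a: (23/2)/(5/2) = 23/5; w4: (3/2)/(3/2) = 1.
Smallest ratio is 1 in the row of w4, so w4 leaves.

w4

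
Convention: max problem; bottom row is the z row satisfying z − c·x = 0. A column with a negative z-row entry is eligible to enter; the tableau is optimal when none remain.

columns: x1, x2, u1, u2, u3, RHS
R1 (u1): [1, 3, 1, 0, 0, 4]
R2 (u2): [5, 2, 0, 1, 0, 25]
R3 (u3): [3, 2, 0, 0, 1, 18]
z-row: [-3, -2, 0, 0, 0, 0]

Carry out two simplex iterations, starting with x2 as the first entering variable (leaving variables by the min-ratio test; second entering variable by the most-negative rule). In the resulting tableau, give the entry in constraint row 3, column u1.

-3

Ratio test on column x2 — row 1: 4/3 = 4/3; row 2: 25/2 = 25/2; row 3: 18/2 = 9. Minimum is 4/3 at row 1 (u1 leaves); pivot element 3.
Divide row 1 by 3; eliminate column x2 from the other rows.
Second iteration: most negative z-row entry is -7/3 in column x1, so x1 enters.
Ratio test on column x1 — row 1: (4/3)/(1/3) = 4; row 2: (67/3)/(13/3) = 67/13; row 3: (46/3)/(7/3) = 46/7. Minimum is 4 at row 1 (x2 leaves); pivot element 1/3.
Divide row 1 by 1/3; eliminate column x1 from the other rows.
After both pivots, the entry at constraint row 3, column u1 is -3.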